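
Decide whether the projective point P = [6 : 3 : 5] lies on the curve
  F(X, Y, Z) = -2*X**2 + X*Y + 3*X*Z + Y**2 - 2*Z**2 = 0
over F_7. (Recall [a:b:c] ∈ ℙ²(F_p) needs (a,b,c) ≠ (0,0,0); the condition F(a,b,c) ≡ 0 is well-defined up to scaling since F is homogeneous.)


F(6,3,5) ≡ 2 (mod 7); P is NOT on the curve.

Evaluate F(6, 3, 5) term-by-term (mod 7).
  -2*X**2 ↦ -2·36·1·1 = -72
  X*Y ↦ 1·6·3·1 = 18
  3*X*Z ↦ 3·6·1·5 = 90
  Y**2 ↦ 1·1·9·1 = 9
  -2*Z**2 ↦ -2·1·1·25 = -50
Sum: F(6, 3, 5) = (-72) + (18) + (90) + (9) + (-50) = -5.
Reducing mod 7: -5 ≡ 2 (mod 7).
Since F(a, b, c) ≡ 2 ≠ 0 (mod 7), P does NOT lie on the curve.


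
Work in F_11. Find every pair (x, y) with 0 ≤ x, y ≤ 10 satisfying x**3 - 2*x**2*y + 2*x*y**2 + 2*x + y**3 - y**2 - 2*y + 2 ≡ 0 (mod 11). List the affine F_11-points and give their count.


Affine F_11-points: {(0, 1), (2, 8), (3, 4), (5, 2), (6, 7), (7, 4), (8, 6), (9, 4)}; count = 8.

For each of the 121 pairs (x, y) ∈ F_11², evaluate f(x, y) mod 11. Record the zeros.
  x = 0: [0↦2, 1↦0, 2↦2, 3↦3, 4↦9, 5↦4, 6↦5, 7↦7, 8↦5, 9↦5, 10↦2]  zeros at y ∈ {1}
  x = 1: [0↦5, 1↦3, 2↦9, 3↦7, 4↦3, 5↦3, 6↦2, 7↦6, 8↦10, 9↦9, 10↦9]  zeros at y ∈ ∅
  x = 2: [0↦3, 1↦8, 2↦3, 3↦5, 4↦9, 5↦10, 6↦3, 7↦5, 8↦0, 9↦5, 10↦4]  zeros at y ∈ {8}
  x = 3: [0↦2, 1↦10, 2↦1, 3↦3, 4↦0, 5↦9, 6↦3, 7↦10, 8↦3, 9↦10, 10↦4]  zeros at y ∈ {4}
  x = 4: [0↦8, 1↦4, 2↦9, 3↦7, 4↦4, 5↦6, 6↦8, 7↦5, 8↦3, 9↦8, 10↦4]  zeros at y ∈ ∅
  x = 5: [0↦5, 1↦7, 2↦0, 3↦1, 4↦5, 5↦7, 6↦2, 7↦7, 8↦6, 9↦5, 10↦10]  zeros at y ∈ {2}
  x = 6: [0↦10, 1↦3, 2↦2, 3↦2, 4↦9, 5↦7, 6↦2, 7↦0, 8↦7, 9↦7, 10↦6]  zeros at y ∈ {7}
  x = 7: [0↦7, 1↦9, 2↦10, 3↦5, 4↦0, 5↦1, 6↦3, 7↦1, 8↦1, 9↦9, 10↦9]  zeros at y ∈ {4}
  x = 8: [0↦2, 1↦9, 2↦8, 3↦5, 4↦6, 5↦6, 6↦0, 7↦5, 8↦5, 9↦6, 10↦3]  zeros at y ∈ {6}
  x = 9: [0↦1, 1↦9, 2↦2, 3↦8, 4↦0, 5↦6, 6↦10, 7↦7, 8↦3, 9↦4, 10↦5]  zeros at y ∈ {4}
  x = 10: [0↦10, 1↦4, 2↦9, 3↦9, 4↦10, 5↦7, 6↦6, 7↦2, 8↦1, 9↦9, 10↦10]  zeros at y ∈ ∅
Collecting zeros: affine points = {(0, 1), (2, 8), (3, 4), (5, 2), (6, 7), (7, 4), (8, 6), (9, 4)}.
Total count |C(F_11)_aff| = 8.


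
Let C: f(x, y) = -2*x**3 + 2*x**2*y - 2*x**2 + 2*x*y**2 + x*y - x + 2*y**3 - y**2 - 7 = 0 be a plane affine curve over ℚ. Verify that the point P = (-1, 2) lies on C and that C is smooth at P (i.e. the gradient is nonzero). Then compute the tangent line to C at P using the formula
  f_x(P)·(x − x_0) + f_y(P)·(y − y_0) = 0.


Tangent line at P: -x + 13*y - 27 = 0.

Step 1: f(-1, 2) = 0, so P lies on C.
Step 2: partial derivatives
  f_x(x, y) = -6*x**2 + 4*x*y - 4*x + 2*y**2 + y - 1, f_y(x, y) = 2*x**2 + 4*x*y + x + 6*y**2 - 2*y.
  f_x(P) = -1, f_y(P) = 13 (gradient nonzero, so P is smooth).
Step 3: tangent line at P: -1·(x − -1) + 13·(y − 2) = 0.
Expanding: -x + 13*y - 27 = 0.


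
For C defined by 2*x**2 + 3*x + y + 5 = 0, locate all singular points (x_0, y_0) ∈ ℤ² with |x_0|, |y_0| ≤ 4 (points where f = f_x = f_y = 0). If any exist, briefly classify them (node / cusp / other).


No singular points in the scanned grid; C is smooth there.

Compute partial derivatives:
  f_x = 4*x + 3.
  f_y = 1.
f_y = 1 is a nonzero constant, so f_y never vanishes: no point (x, y) can satisfy f = f_x = f_y = 0. In particular no (x, y) ∈ {−4, ..., 4}² is singular; the curve is smooth.


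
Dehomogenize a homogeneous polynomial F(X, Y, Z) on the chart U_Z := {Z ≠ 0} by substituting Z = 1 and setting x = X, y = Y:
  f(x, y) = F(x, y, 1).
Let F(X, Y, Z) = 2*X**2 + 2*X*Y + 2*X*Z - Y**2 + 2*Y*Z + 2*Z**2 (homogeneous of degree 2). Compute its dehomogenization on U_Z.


f(x, y) = 2*x**2 + 2*x*y + 2*x - y**2 + 2*y + 2

On U_Z we set Z = 1. Each monomial c·X^i·Y^j·Z^k in F becomes c·x^i·y^j·1^k = c·x^i·y^j.
Substituting Z = 1: F(X, Y, 1) = 2*x**2 + 2*x*y + 2*x - y**2 + 2*y + 2.
Note: deg(f) ≤ deg(F) = 2; strict inequality happens when F is divisible by Z (lost terms).


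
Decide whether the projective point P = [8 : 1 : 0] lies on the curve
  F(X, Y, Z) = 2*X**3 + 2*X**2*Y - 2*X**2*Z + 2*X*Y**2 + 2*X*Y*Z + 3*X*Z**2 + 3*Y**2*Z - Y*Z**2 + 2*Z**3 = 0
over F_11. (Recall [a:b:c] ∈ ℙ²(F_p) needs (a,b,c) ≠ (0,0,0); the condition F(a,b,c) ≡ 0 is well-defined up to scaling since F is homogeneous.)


F(8,1,0) ≡ 2 (mod 11); P is NOT on the curve.

Evaluate F(8, 1, 0) term-by-term (mod 11).
  2*X**3 ↦ 2·512·1·1 = 1024
  2*X**2*Y ↦ 2·64·1·1 = 128
  -2*X**2*Z ↦ -2·64·1·0 = 0
  2*X*Y**2 ↦ 2·8·1·1 = 16
  2*X*Y*Z ↦ 2·8·1·0 = 0
  3*X*Z**2 ↦ 3·8·1·0 = 0
  3*Y**2*Z ↦ 3·1·1·0 = 0
  -Y*Z**2 ↦ -1·1·1·0 = 0
  2*Z**3 ↦ 2·1·1·0 = 0
Sum: F(8, 1, 0) = (1024) + (128) + (0) + (16) + (0) + (0) + (0) + (0) + (0) = 1168.
Reducing mod 11: 1168 ≡ 2 (mod 11).
Since F(a, b, c) ≡ 2 ≠ 0 (mod 11), P does NOT lie on the curve.


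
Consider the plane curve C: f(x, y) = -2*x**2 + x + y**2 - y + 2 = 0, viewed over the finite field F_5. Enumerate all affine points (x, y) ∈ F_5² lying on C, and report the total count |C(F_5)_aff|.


Affine F_5-points: {(4, 3)}; count = 1.

For each of the 25 pairs (x, y) ∈ F_5², evaluate f(x, y) mod 5. Record the zeros.
  x = 0: [0↦2, 1↦2, 2↦4, 3↦3, 4↦4]  zeros at y ∈ ∅
  x = 1: [0↦1, 1↦1, 2↦3, 3↦2, 4↦3]  zeros at y ∈ ∅
  x = 2: [0↦1, 1↦1, 2↦3, 3↦2, 4↦3]  zeros at y ∈ ∅
  x = 3: [0↦2, 1↦2, 2↦4, 3↦3, 4↦4]  zeros at y ∈ ∅
  x = 4: [0↦4, 1↦4, 2↦1, 3↦0, 4↦1]  zeros at y ∈ {3}
Collecting zeros: affine points = {(4, 3)}.
Total count |C(F_5)_aff| = 1.


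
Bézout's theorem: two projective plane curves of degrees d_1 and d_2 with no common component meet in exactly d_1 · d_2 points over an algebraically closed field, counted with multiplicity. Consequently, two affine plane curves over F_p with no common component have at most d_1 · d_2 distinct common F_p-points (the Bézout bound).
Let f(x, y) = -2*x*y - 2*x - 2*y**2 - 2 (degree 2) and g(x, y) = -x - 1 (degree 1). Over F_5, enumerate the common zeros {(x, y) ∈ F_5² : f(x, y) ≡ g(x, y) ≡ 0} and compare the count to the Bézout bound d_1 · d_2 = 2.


Common zeros: {(4, 0), (4, 1)}; count = 2; Bézout bound = 2.

deg(f) = 2, deg(g) = 1, so Bézout bound = 2.
Scan x ∈ F_5. For each x, list the y ∈ F_5 with f(x, y) ≡ 0 and those with g(x, y) ≡ 0 (mod 5); the common zeros in that column are the intersection.
  x = 0: f ≡ 0 at y ∈ {2, 3}; g ≡ 0 at y ∈ ∅; common: ∅.
  x = 1: f ≡ 0 at y ∈ ∅; g ≡ 0 at y ∈ ∅; common: ∅.
  x = 2: f ≡ 0 at y ∈ ∅; g ≡ 0 at y ∈ ∅; common: ∅.
  x = 3: f ≡ 0 at y ∈ ∅; g ≡ 0 at y ∈ ∅; common: ∅.
  x = 4: f ≡ 0 at y ∈ {0, 1}; g ≡ 0 at y ∈ {0, 1, 2, 3, 4}; common: {0, 1}.
Collecting: common zeros = {(4, 0), (4, 1)}, so the count is 2.
Comparison with the Bézout bound: 2 ≤ 2 = deg(f)·deg(g), as expected for curves with no common component (the bound is attained).


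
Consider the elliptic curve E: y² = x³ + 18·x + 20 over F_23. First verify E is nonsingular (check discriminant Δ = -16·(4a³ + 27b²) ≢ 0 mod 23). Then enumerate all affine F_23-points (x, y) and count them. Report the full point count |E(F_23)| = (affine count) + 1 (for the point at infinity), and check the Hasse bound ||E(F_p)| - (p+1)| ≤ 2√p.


Affine points = {(1, 4), (1, 19), (2, 8), (2, 15), (3, 3), (3, 20), (4, 8), (4, 15), (7, 11), (7, 12), (8, 3), (8, 20), (10, 2), (10, 21), (11, 10), (11, 13), (12, 3), (12, 20), (13, 6), (13, 17), (14, 7), (14, 16), (15, 10), (15, 13), (17, 8), (17, 15), (18, 9), (18, 14), (20, 10), (20, 13), (22, 1), (22, 22)}; affine count = 32; |E(F_23)| = 33.

Discriminant check: Δ ∝ 4a³ + 27b² = 4·18³ + 27·20² = 4·5832 + 27·400 ≡ 19 (mod 23). Nonzero ⇒ E is nonsingular.
For each x ∈ F_23, compute rhs = x³ + 18·x + 20 mod 23, then count y ∈ F_23 with y² ≡ rhs.
  x = 0: rhs = 20, matching y values: none (0 points).
  x = 1: rhs = 16, matching y values: 4, 19 (2 points).
  x = 2: rhs = 18, matching y values: 8, 15 (2 points).
  x = 3: rhs = 9, matching y values: 3, 20 (2 points).
  x = 4: rhs = 18, matching y values: 8, 15 (2 points).
  x = 5: rhs = 5, matching y values: none (0 points).
  x = 6: rhs = 22, matching y values: none (0 points).
  x = 7: rhs = 6, matching y values: 11, 12 (2 points).
  x = 8: rhs = 9, matching y values: 3, 20 (2 points).
  x = 9: rhs = 14, matching y values: none (0 points).
  x = 10: rhs = 4, matching y values: 2, 21 (2 points).
  x = 11: rhs = 8, matching y values: 10, 13 (2 points).
  x = 12: rhs = 9, matching y values: 3, 20 (2 points).
  x = 13: rhs = 13, matching y values: 6, 17 (2 points).
  x = 14: rhs = 3, matching y values: 7, 16 (2 points).
  x = 15: rhs = 8, matching y values: 10, 13 (2 points).
  x = 16: rhs = 11, matching y values: none (0 points).
  x = 17: rhs = 18, matching y values: 8, 15 (2 points).
  x = 18: rhs = 12, matching y values: 9, 14 (2 points).
  x = 19: rhs = 22, matching y values: none (0 points).
  x = 20: rhs = 8, matching y values: 10, 13 (2 points).
  x = 21: rhs = 22, matching y values: none (0 points).
  x = 22: rhs = 1, matching y values: 1, 22 (2 points).
Total affine count: 32.
Full point count |E(F_23)| = 32 + 1 = 33.
Hasse bound: |33 − (23+1)| = |9| = 9 ≤ 2√23 ≈ 9.5917 ✓.


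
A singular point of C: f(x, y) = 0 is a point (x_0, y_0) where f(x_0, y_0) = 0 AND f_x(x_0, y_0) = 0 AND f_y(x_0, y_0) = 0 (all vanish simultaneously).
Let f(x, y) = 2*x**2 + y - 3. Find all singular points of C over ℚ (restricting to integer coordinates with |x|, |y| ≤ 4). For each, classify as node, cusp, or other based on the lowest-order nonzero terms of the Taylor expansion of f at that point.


No singular points in the scanned grid; C is smooth there.

Compute partial derivatives:
  f_x = 4*x.
  f_y = 1.
f_y = 1 is a nonzero constant, so f_y never vanishes: no point (x, y) can satisfy f = f_x = f_y = 0. In particular no (x, y) ∈ {−4, ..., 4}² is singular; the curve is smooth.


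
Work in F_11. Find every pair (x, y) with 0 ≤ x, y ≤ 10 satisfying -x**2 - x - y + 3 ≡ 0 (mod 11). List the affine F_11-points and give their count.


Affine F_11-points: {(0, 3), (1, 1), (2, 8), (3, 2), (4, 5), (5, 6), (6, 5), (7, 2), (8, 8), (9, 1), (10, 3)}; count = 11.

For each of the 121 pairs (x, y) ∈ F_11², evaluate f(x, y) mod 11. Record the zeros.
  x = 0: [0↦3, 1↦2, 2↦1, 3↦0, 4↦10, 5↦9, 6↦8, 7↦7, 8↦6, 9↦5, 10↦4]  zeros at y ∈ {3}
  x = 1: [0↦1, 1↦0, 2↦10, 3↦9, 4↦8, 5↦7, 6↦6, 7↦5, 8↦4, 9↦3, 10↦2]  zeros at y ∈ {1}
  x = 2: [0↦8, 1↦7, 2↦6, 3↦5, 4↦4, 5↦3, 6↦2, 7↦1, 8↦0, 9↦10, 10↦9]  zeros at y ∈ {8}
  x = 3: [0↦2, 1↦1, 2↦0, 3↦10, 4↦9, 5↦8, 6↦7, 7↦6, 8↦5, 9↦4, 10↦3]  zeros at y ∈ {2}
  x = 4: [0↦5, 1↦4, 2↦3, 3↦2, 4↦1, 5↦0, 6↦10, 7↦9, 8↦8, 9↦7, 10↦6]  zeros at y ∈ {5}
  x = 5: [0↦6, 1↦5, 2↦4, 3↦3, 4↦2, 5↦1, 6↦0, 7↦10, 8↦9, 9↦8, 10↦7]  zeros at y ∈ {6}
  x = 6: [0↦5, 1↦4, 2↦3, 3↦2, 4↦1, 5↦0, 6↦10, 7↦9, 8↦8, 9↦7, 10↦6]  zeros at y ∈ {5}
  x = 7: [0↦2, 1↦1, 2↦0, 3↦10, 4↦9, 5↦8, 6↦7, 7↦6, 8↦5, 9↦4, 10↦3]  zeros at y ∈ {2}
  x = 8: [0↦8, 1↦7, 2↦6, 3↦5, 4↦4, 5↦3, 6↦2, 7↦1, 8↦0, 9↦10, 10↦9]  zeros at y ∈ {8}
  x = 9: [0↦1, 1↦0, 2↦10, 3↦9, 4↦8, 5↦7, 6↦6, 7↦5, 8↦4, 9↦3, 10↦2]  zeros at y ∈ {1}
  x = 10: [0↦3, 1↦2, 2↦1, 3↦0, 4↦10, 5↦9, 6↦8, 7↦7, 8↦6, 9↦5, 10↦4]  zeros at y ∈ {3}
Collecting zeros: affine points = {(0, 3), (1, 1), (2, 8), (3, 2), (4, 5), (5, 6), (6, 5), (7, 2), (8, 8), (9, 1), (10, 3)}.
Total count |C(F_11)_aff| = 11.


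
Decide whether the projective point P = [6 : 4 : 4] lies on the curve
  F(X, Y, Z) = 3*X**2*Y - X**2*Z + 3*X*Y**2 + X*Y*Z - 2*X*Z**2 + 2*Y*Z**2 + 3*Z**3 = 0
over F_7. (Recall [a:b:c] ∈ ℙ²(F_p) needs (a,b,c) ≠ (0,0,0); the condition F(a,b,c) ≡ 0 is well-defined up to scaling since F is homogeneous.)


F(6,4,4) ≡ 2 (mod 7); P is NOT on the curve.

Evaluate F(6, 4, 4) term-by-term (mod 7).
  3*X**2*Y ↦ 3·36·4·1 = 432
  -X**2*Z ↦ -1·36·1·4 = -144
  3*X*Y**2 ↦ 3·6·16·1 = 288
  X*Y*Z ↦ 1·6·4·4 = 96
  -2*X*Z**2 ↦ -2·6·1·16 = -192
  2*Y*Z**2 ↦ 2·1·4·16 = 128
  3*Z**3 ↦ 3·1·1·64 = 192
Sum: F(6, 4, 4) = (432) + (-144) + (288) + (96) + (-192) + (128) + (192) = 800.
Reducing mod 7: 800 ≡ 2 (mod 7).
Since F(a, b, c) ≡ 2 ≠ 0 (mod 7), P does NOT lie on the curve.


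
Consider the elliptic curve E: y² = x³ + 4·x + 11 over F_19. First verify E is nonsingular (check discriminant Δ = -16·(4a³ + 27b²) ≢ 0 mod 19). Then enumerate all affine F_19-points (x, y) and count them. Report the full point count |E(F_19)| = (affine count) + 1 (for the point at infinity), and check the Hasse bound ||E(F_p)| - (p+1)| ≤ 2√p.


Affine points = {(0, 7), (0, 12), (1, 4), (1, 15), (5, 2), (5, 17), (6, 2), (6, 17), (8, 2), (8, 17), (9, 4), (9, 15), (10, 5), (10, 14), (12, 1), (12, 18), (15, 8), (15, 11), (18, 5), (18, 14)}; affine count = 20; |E(F_19)| = 21.

Discriminant check: Δ ∝ 4a³ + 27b² = 4·4³ + 27·11² = 4·64 + 27·121 ≡ 8 (mod 19). Nonzero ⇒ E is nonsingular.
For each x ∈ F_19, compute rhs = x³ + 4·x + 11 mod 19, then count y ∈ F_19 with y² ≡ rhs.
  x = 0: rhs = 11, matching y values: 7, 12 (2 points).
  x = 1: rhs = 16, matching y values: 4, 15 (2 points).
  x = 2: rhs = 8, matching y values: none (0 points).
  x = 3: rhs = 12, matching y values: none (0 points).
  x = 4: rhs = 15, matching y values: none (0 points).
  x = 5: rhs = 4, matching y values: 2, 17 (2 points).
  x = 6: rhs = 4, matching y values: 2, 17 (2 points).
  x = 7: rhs = 2, matching y values: none (0 points).
  x = 8: rhs = 4, matching y values: 2, 17 (2 points).
  x = 9: rhs = 16, matching y values: 4, 15 (2 points).
  x = 10: rhs = 6, matching y values: 5, 14 (2 points).
  x = 11: rhs = 18, matching y values: none (0 points).
  x = 12: rhs = 1, matching y values: 1, 18 (2 points).
  x = 13: rhs = 18, matching y values: none (0 points).
  x = 14: rhs = 18, matching y values: none (0 points).
  x = 15: rhs = 7, matching y values: 8, 11 (2 points).
  x = 16: rhs = 10, matching y values: none (0 points).
  x = 17: rhs = 14, matching y values: none (0 points).
  x = 18: rhs = 6, matching y values: 5, 14 (2 points).
Total affine count: 20.
Full point count |E(F_19)| = 20 + 1 = 21.
Hasse bound: |21 − (19+1)| = |1| = 1 ≤ 2√19 ≈ 8.7178 ✓.


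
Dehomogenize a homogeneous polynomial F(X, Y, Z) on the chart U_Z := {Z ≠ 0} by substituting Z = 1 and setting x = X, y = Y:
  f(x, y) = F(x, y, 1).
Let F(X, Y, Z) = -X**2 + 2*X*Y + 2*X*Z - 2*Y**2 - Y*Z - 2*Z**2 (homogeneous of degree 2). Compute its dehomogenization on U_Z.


f(x, y) = -x**2 + 2*x*y + 2*x - 2*y**2 - y - 2

On U_Z we set Z = 1. Each monomial c·X^i·Y^j·Z^k in F becomes c·x^i·y^j·1^k = c·x^i·y^j.
Substituting Z = 1: F(X, Y, 1) = -x**2 + 2*x*y + 2*x - 2*y**2 - y - 2.
Note: deg(f) ≤ deg(F) = 2; strict inequality happens when F is divisible by Z (lost terms).


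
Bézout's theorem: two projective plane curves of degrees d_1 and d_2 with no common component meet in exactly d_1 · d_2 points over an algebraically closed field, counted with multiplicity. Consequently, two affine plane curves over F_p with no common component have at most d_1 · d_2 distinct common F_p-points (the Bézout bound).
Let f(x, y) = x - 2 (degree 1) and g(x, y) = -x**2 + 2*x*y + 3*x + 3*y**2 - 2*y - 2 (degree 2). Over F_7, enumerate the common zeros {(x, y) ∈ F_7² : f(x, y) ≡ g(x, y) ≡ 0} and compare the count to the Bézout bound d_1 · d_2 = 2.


Common zeros: {(2, 0), (2, 4)}; count = 2; Bézout bound = 2.

deg(f) = 1, deg(g) = 2, so Bézout bound = 2.
Scan x ∈ F_7. For each x, list the y ∈ F_7 with f(x, y) ≡ 0 and those with g(x, y) ≡ 0 (mod 7); the common zeros in that column are the intersection.
  x = 0: f ≡ 0 at y ∈ ∅; g ≡ 0 at y ∈ {5}; common: ∅.
  x = 1: f ≡ 0 at y ∈ ∅; g ≡ 0 at y ∈ {0}; common: ∅.
  x = 2: f ≡ 0 at y ∈ {0, 1, 2, 3, 4, 5, 6}; g ≡ 0 at y ∈ {0, 4}; common: {0, 4}.
  x = 3: f ≡ 0 at y ∈ ∅; g ≡ 0 at y ∈ ∅; common: ∅.
  x = 4: f ≡ 0 at y ∈ ∅; g ≡ 0 at y ∈ ∅; common: ∅.
  x = 5: f ≡ 0 at y ∈ ∅; g ≡ 0 at y ∈ ∅; common: ∅.
  x = 6: f ≡ 0 at y ∈ ∅; g ≡ 0 at y ∈ {1, 5}; common: ∅.
Collecting: common zeros = {(2, 0), (2, 4)}, so the count is 2.
Comparison with the Bézout bound: 2 ≤ 2 = deg(f)·deg(g), as expected for curves with no common component (the bound is attained).


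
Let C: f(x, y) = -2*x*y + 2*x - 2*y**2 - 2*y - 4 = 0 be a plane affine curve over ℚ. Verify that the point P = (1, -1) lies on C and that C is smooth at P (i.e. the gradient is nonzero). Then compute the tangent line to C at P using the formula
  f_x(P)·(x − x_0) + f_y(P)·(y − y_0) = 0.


Tangent line at P: 4*x - 4 = 0.

Step 1: f(1, -1) = 0, so P lies on C.
Step 2: partial derivatives
  f_x(x, y) = 2 - 2*y, f_y(x, y) = -2*x - 4*y - 2.
  f_x(P) = 4, f_y(P) = 0 (gradient nonzero, so P is smooth).
Step 3: tangent line at P: 4·(x − 1) + 0·(y − -1) = 0.
Expanding: 4*x - 4 = 0.


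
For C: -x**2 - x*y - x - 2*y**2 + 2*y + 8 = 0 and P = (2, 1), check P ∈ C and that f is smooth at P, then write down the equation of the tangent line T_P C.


Tangent line at P: -6*x - 4*y + 16 = 0.

Step 1: f(2, 1) = 0, so P lies on C.
Step 2: partial derivatives
  f_x(x, y) = -2*x - y - 1, f_y(x, y) = -x - 4*y + 2.
  f_x(P) = -6, f_y(P) = -4 (gradient nonzero, so P is smooth).
Step 3: tangent line at P: -6·(x − 2) + -4·(y − 1) = 0.
Expanding: -6*x - 4*y + 16 = 0.


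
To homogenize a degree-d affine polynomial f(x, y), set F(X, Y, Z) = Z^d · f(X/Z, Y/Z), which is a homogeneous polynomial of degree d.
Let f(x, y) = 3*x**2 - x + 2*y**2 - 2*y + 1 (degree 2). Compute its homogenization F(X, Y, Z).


F(X, Y, Z) = 3*X**2 - X*Z + 2*Y**2 - 2*Y*Z + Z**2

deg(f) = 2.
Substitute x = X/Z, y = Y/Z into f, then multiply by Z^2.
  monomial 3·x^2·y^0 ↦ 3·X^2·Y^0·Z^0.
  monomial -1·x^1·y^0 ↦ -1·X^1·Y^0·Z^1.
  monomial 2·x^0·y^2 ↦ 2·X^0·Y^2·Z^0.
  monomial -2·x^0·y^1 ↦ -2·X^0·Y^1·Z^1.
  monomial 1·x^0·y^0 ↦ 1·X^0·Y^0·Z^2.
Collecting: F(X, Y, Z) = 3*X**2 - X*Z + 2*Y**2 - 2*Y*Z + Z**2.


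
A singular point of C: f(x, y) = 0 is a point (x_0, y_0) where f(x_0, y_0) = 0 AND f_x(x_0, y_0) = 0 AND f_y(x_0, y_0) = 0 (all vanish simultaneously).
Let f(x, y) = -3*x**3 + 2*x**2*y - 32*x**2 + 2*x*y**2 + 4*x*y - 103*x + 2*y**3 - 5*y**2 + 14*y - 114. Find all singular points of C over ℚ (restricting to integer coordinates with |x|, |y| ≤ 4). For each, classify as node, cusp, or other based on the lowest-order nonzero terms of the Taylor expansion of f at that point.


Singular points: {(-3, 2)}; classification: node.

Compute partial derivatives:
  f_x = -9*x**2 + 4*x*y - 64*x + 2*y**2 + 4*y - 103.
  f_y = 2*x**2 + 4*x*y + 4*x + 6*y**2 - 10*y + 14.
Scan x_0 ∈ {−4, ..., 4}. For each x_0, f_y(x_0, y) is a polynomial in y; find its integer roots y ∈ {−4, ..., 4}, then test f_x and f at those candidates.
  x = -4: f_y(-4, y) = 6*y**2 - 26*y + 30; no integer root y with |y| ≤ 4.
  x = -3: f_y(-3, y) = 6*y**2 - 22*y + 20; vanishes at y ∈ {2}. (-3, 2): f_x = 0, f = 0 — SINGULAR.
  x = -2: f_y(-2, y) = 6*y**2 - 18*y + 14; no integer root y with |y| ≤ 4.
  x = -1: f_y(-1, y) = 6*y**2 - 14*y + 12; no integer root y with |y| ≤ 4.
  x = 0: f_y(0, y) = 6*y**2 - 10*y + 14; no integer root y with |y| ≤ 4.
  x = 1: f_y(1, y) = 6*y**2 - 6*y + 20; no integer root y with |y| ≤ 4.
  x = 2: f_y(2, y) = 6*y**2 - 2*y + 30; no integer root y with |y| ≤ 4.
  x = 3: f_y(3, y) = 6*y**2 + 2*y + 44; no integer root y with |y| ≤ 4.
  x = 4: f_y(4, y) = 6*y**2 + 6*y + 62; no integer root y with |y| ≤ 4.
Only singular point on the grid: (-3, 2).
Classify: substitute x = -3 + u, y = 2 + v and expand: f = -3*u**3 + 2*u**2*v - u**2 + 2*u*v**2 + 2*v**3 + v**2.
No constant or linear terms (consistent with a singular point). Quadratic part: -u**2 + v**2. Cubic part: -3*u**3 + 2*u**2*v + 2*u*v**2 + 2*v**3.
The quadratic part v**2 - u**2 = (v − u)(v + u) splits into two distinct linear factors, so there are two distinct tangent lines y − 2 = ±(x − -3) — this is a node (ordinary double point).
Classification: node.


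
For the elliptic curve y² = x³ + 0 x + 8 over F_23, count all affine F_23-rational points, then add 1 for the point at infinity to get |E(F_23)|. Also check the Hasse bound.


Affine points = {(0, 10), (0, 13), (1, 3), (1, 20), (2, 4), (2, 19), (3, 9), (3, 14), (4, 7), (4, 16), (5, 8), (5, 15), (7, 11), (7, 12), (9, 1), (9, 22), (15, 5), (15, 18), (19, 6), (19, 17), (20, 2), (20, 21), (21, 0)}; affine count = 23; |E(F_23)| = 24.

Discriminant check: Δ ∝ 4a³ + 27b² = 4·0³ + 27·8² = 4·0 + 27·64 ≡ 3 (mod 23). Nonzero ⇒ E is nonsingular.
For each x ∈ F_23, compute rhs = x³ + 0·x + 8 mod 23, then count y ∈ F_23 with y² ≡ rhs.
  x = 0: rhs = 8, matching y values: 10, 13 (2 points).
  x = 1: rhs = 9, matching y values: 3, 20 (2 points).
  x = 2: rhs = 16, matching y values: 4, 19 (2 points).
  x = 3: rhs = 12, matching y values: 9, 14 (2 points).
  x = 4: rhs = 3, matching y values: 7, 16 (2 points).
  x = 5: rhs = 18, matching y values: 8, 15 (2 points).
  x = 6: rhs = 17, matching y values: none (0 points).
  x = 7: rhs = 6, matching y values: 11, 12 (2 points).
  x = 8: rhs = 14, matching y values: none (0 points).
  x = 9: rhs = 1, matching y values: 1, 22 (2 points).
  x = 10: rhs = 19, matching y values: none (0 points).
  x = 11: rhs = 5, matching y values: none (0 points).
  x = 12: rhs = 11, matching y values: none (0 points).
  x = 13: rhs = 20, matching y values: none (0 points).
  x = 14: rhs = 15, matching y values: none (0 points).
  x = 15: rhs = 2, matching y values: 5, 18 (2 points).
  x = 16: rhs = 10, matching y values: none (0 points).
  x = 17: rhs = 22, matching y values: none (0 points).
  x = 18: rhs = 21, matching y values: none (0 points).
  x = 19: rhs = 13, matching y values: 6, 17 (2 points).
  x = 20: rhs = 4, matching y values: 2, 21 (2 points).
  x = 21: rhs = 0, matching y values: 0 (1 points).
  x = 22: rhs = 7, matching y values: none (0 points).
Total affine count: 23.
Full point count |E(F_23)| = 23 + 1 = 24.
Hasse bound: |24 − (23+1)| = |0| = 0 ≤ 2√23 ≈ 9.5917 ✓.


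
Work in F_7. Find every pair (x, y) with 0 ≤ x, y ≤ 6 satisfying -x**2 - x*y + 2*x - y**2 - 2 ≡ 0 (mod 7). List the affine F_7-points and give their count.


Affine F_7-points: {(1, 2), (1, 4), (4, 4), (4, 6), (6, 2), (6, 6)}; count = 6.

For each of the 49 pairs (x, y) ∈ F_7², evaluate f(x, y) mod 7. Record the zeros.
  x = 0: [0↦5, 1↦4, 2↦1, 3↦3, 4↦3, 5↦1, 6↦4]  zeros at y ∈ ∅
  x = 1: [0↦6, 1↦4, 2↦0, 3↦1, 4↦0, 5↦4, 6↦6]  zeros at y ∈ {2, 4}
  x = 2: [0↦5, 1↦2, 2↦4, 3↦4, 4↦2, 5↦5, 6↦6]  zeros at y ∈ ∅
  x = 3: [0↦2, 1↦5, 2↦6, 3↦5, 4↦2, 5↦4, 6↦4]  zeros at y ∈ ∅
  x = 4: [0↦4, 1↦6, 2↦6, 3↦4, 4↦0, 5↦1, 6↦0]  zeros at y ∈ {4, 6}
  x = 5: [0↦4, 1↦5, 2↦4, 3↦1, 4↦3, 5↦3, 6↦1]  zeros at y ∈ ∅
  x = 6: [0↦2, 1↦2, 2↦0, 3↦3, 4↦4, 5↦3, 6↦0]  zeros at y ∈ {2, 6}
Collecting zeros: affine points = {(1, 2), (1, 4), (4, 4), (4, 6), (6, 2), (6, 6)}.
Total count |C(F_7)_aff| = 6.


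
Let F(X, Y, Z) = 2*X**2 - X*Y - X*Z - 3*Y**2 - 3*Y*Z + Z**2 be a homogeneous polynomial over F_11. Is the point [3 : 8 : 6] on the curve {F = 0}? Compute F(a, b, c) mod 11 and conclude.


F(3,8,6) ≡ 6 (mod 11); P is NOT on the curve.

Evaluate F(3, 8, 6) term-by-term (mod 11).
  2*X**2 ↦ 2·9·1·1 = 18
  -X*Y ↦ -1·3·8·1 = -24
  -X*Z ↦ -1·3·1·6 = -18
  -3*Y**2 ↦ -3·1·64·1 = -192
  -3*Y*Z ↦ -3·1·8·6 = -144
  Z**2 ↦ 1·1·1·36 = 36
Sum: F(3, 8, 6) = (18) + (-24) + (-18) + (-192) + (-144) + (36) = -324.
Reducing mod 11: -324 ≡ 6 (mod 11).
Since F(a, b, c) ≡ 6 ≠ 0 (mod 11), P does NOT lie on the curve.


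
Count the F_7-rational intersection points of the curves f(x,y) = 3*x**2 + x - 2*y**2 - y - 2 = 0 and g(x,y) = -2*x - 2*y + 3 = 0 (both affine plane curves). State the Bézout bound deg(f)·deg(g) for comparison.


Common zeros: ∅; count = 0; Bézout bound = 2.

deg(f) = 2, deg(g) = 1, so Bézout bound = 2.
Scan x ∈ F_7. For each x, list the y ∈ F_7 with f(x, y) ≡ 0 and those with g(x, y) ≡ 0 (mod 7); the common zeros in that column are the intersection.
  x = 0: f ≡ 0 at y ∈ ∅; g ≡ 0 at y ∈ {5}; common: ∅.
  x = 1: f ≡ 0 at y ∈ ∅; g ≡ 0 at y ∈ {4}; common: ∅.
  x = 2: f ≡ 0 at y ∈ ∅; g ≡ 0 at y ∈ {3}; common: ∅.
  x = 3: f ≡ 0 at y ∈ {0, 3}; g ≡ 0 at y ∈ {2}; common: ∅.
  x = 4: f ≡ 0 at y ∈ {4, 6}; g ≡ 0 at y ∈ {1}; common: ∅.
  x = 5: f ≡ 0 at y ∈ {4, 6}; g ≡ 0 at y ∈ {0}; common: ∅.
  x = 6: f ≡ 0 at y ∈ {0, 3}; g ≡ 0 at y ∈ {6}; common: ∅.
Collecting: common zeros = ∅, so the count is 0.
Comparison with the Bézout bound: 0 ≤ 2 = deg(f)·deg(g), as expected for curves with no common component (the affine F_7-count falls short of the bound because intersections may lie at infinity, over extension fields, or carry multiplicity).


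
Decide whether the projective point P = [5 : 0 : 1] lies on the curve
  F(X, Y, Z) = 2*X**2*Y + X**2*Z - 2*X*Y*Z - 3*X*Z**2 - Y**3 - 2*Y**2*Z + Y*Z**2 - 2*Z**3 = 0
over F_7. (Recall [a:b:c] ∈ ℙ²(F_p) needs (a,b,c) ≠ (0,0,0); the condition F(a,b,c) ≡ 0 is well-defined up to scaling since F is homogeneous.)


F(5,0,1) ≡ 1 (mod 7); P is NOT on the curve.

Evaluate F(5, 0, 1) term-by-term (mod 7).
  2*X**2*Y ↦ 2·25·0·1 = 0
  X**2*Z ↦ 1·25·1·1 = 25
  -2*X*Y*Z ↦ -2·5·0·1 = 0
  -3*X*Z**2 ↦ -3·5·1·1 = -15
  -Y**3 ↦ -1·1·0·1 = 0
  -2*Y**2*Z ↦ -2·1·0·1 = 0
  Y*Z**2 ↦ 1·1·0·1 = 0
  -2*Z**3 ↦ -2·1·1·1 = -2
Sum: F(5, 0, 1) = (0) + (25) + (0) + (-15) + (0) + (0) + (0) + (-2) = 8.
Reducing mod 7: 8 ≡ 1 (mod 7).
Since F(a, b, c) ≡ 1 ≠ 0 (mod 7), P does NOT lie on the curve.


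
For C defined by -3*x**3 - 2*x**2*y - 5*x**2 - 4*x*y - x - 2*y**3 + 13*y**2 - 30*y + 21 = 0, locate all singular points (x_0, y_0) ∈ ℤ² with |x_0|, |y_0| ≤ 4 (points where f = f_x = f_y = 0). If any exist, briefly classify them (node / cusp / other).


Singular points: {(-1, 2)}; classification: cusp.

Compute partial derivatives:
  f_x = -9*x**2 - 4*x*y - 10*x - 4*y - 1.
  f_y = -2*x**2 - 4*x - 6*y**2 + 26*y - 30.
Scan x_0 ∈ {−4, ..., 4}. For each x_0, f_y(x_0, y) is a polynomial in y; find its integer roots y ∈ {−4, ..., 4}, then test f_x and f at those candidates.
  x = -4: f_y(-4, y) = -6*y**2 + 26*y - 46; no integer root y with |y| ≤ 4.
  x = -3: f_y(-3, y) = -6*y**2 + 26*y - 36; no integer root y with |y| ≤ 4.
  x = -2: f_y(-2, y) = -6*y**2 + 26*y - 30; no integer root y with |y| ≤ 4.
  x = -1: f_y(-1, y) = -6*y**2 + 26*y - 28; vanishes at y ∈ {2}. (-1, 2): f_x = 0, f = 0 — SINGULAR.
  x = 0: f_y(0, y) = -6*y**2 + 26*y - 30; no integer root y with |y| ≤ 4.
  x = 1: f_y(1, y) = -6*y**2 + 26*y - 36; no integer root y with |y| ≤ 4.
  x = 2: f_y(2, y) = -6*y**2 + 26*y - 46; no integer root y with |y| ≤ 4.
  x = 3: f_y(3, y) = -6*y**2 + 26*y - 60; no integer root y with |y| ≤ 4.
  x = 4: f_y(4, y) = -6*y**2 + 26*y - 78; no integer root y with |y| ≤ 4.
Only singular point on the grid: (-1, 2).
Classify: substitute x = -1 + u, y = 2 + v and expand: f = -3*u**3 - 2*u**2*v - 2*v**3 + v**2.
No constant or linear terms (consistent with a singular point). Quadratic part: v**2. Cubic part: -3*u**3 - 2*u**2*v - 2*v**3.
The quadratic part v**2 is a perfect square, so there is a single (double) tangent line v = 0, i.e. y = 2. Restricting the cubic part to that line (v = 0) leaves -3*u**3 ≠ 0, so f is not divisible by v and the branch is v² ≈ 3*u**3 to lowest order — this is a cusp.
Classification: cusp.


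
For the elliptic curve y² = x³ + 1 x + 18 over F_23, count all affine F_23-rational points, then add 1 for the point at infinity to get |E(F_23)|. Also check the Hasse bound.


Affine points = {(0, 8), (0, 15), (3, 5), (3, 18), (7, 0), (8, 3), (8, 20), (10, 4), (10, 19), (11, 7), (11, 16), (14, 4), (14, 19), (15, 2), (15, 21), (16, 6), (16, 17), (17, 7), (17, 16), (18, 7), (18, 16), (21, 10), (21, 13), (22, 4), (22, 19)}; affine count = 25; |E(F_23)| = 26.

Discriminant check: Δ ∝ 4a³ + 27b² = 4·1³ + 27·18² = 4·1 + 27·324 ≡ 12 (mod 23). Nonzero ⇒ E is nonsingular.
For each x ∈ F_23, compute rhs = x³ + 1·x + 18 mod 23, then count y ∈ F_23 with y² ≡ rhs.
  x = 0: rhs = 18, matching y values: 8, 15 (2 points).
  x = 1: rhs = 20, matching y values: none (0 points).
  x = 2: rhs = 5, matching y values: none (0 points).
  x = 3: rhs = 2, matching y values: 5, 18 (2 points).
  x = 4: rhs = 17, matching y values: none (0 points).
  x = 5: rhs = 10, matching y values: none (0 points).
  x = 6: rhs = 10, matching y values: none (0 points).
  x = 7: rhs = 0, matching y values: 0 (1 points).
  x = 8: rhs = 9, matching y values: 3, 20 (2 points).
  x = 9: rhs = 20, matching y values: none (0 points).
  x = 10: rhs = 16, matching y values: 4, 19 (2 points).
  x = 11: rhs = 3, matching y values: 7, 16 (2 points).
  x = 12: rhs = 10, matching y values: none (0 points).
  x = 13: rhs = 20, matching y values: none (0 points).
  x = 14: rhs = 16, matching y values: 4, 19 (2 points).
  x = 15: rhs = 4, matching y values: 2, 21 (2 points).
  x = 16: rhs = 13, matching y values: 6, 17 (2 points).
  x = 17: rhs = 3, matching y values: 7, 16 (2 points).
  x = 18: rhs = 3, matching y values: 7, 16 (2 points).
  x = 19: rhs = 19, matching y values: none (0 points).
  x = 20: rhs = 11, matching y values: none (0 points).
  x = 21: rhs = 8, matching y values: 10, 13 (2 points).
  x = 22: rhs = 16, matching y values: 4, 19 (2 points).
Total affine count: 25.
Full point count |E(F_23)| = 25 + 1 = 26.
Hasse bound: |26 − (23+1)| = |2| = 2 ≤ 2√23 ≈ 9.5917 ✓.


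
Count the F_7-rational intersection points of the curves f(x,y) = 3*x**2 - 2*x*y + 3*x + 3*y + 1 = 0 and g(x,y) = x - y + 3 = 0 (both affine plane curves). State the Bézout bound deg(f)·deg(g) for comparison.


Common zeros: {(2, 5), (5, 1)}; count = 2; Bézout bound = 2.

deg(f) = 2, deg(g) = 1, so Bézout bound = 2.
Scan x ∈ F_7. For each x, list the y ∈ F_7 with f(x, y) ≡ 0 and those with g(x, y) ≡ 0 (mod 7); the common zeros in that column are the intersection.
  x = 0: f ≡ 0 at y ∈ {2}; g ≡ 0 at y ∈ {3}; common: ∅.
  x = 1: f ≡ 0 at y ∈ {0}; g ≡ 0 at y ∈ {4}; common: ∅.
  x = 2: f ≡ 0 at y ∈ {5}; g ≡ 0 at y ∈ {5}; common: {5}.
  x = 3: f ≡ 0 at y ∈ {3}; g ≡ 0 at y ∈ {6}; common: ∅.
  x = 4: f ≡ 0 at y ∈ {1}; g ≡ 0 at y ∈ {0}; common: ∅.
  x = 5: f ≡ 0 at y ∈ {0, 1, 2, 3, 4, 5, 6}; g ≡ 0 at y ∈ {1}; common: {1}.
  x = 6: f ≡ 0 at y ∈ {4}; g ≡ 0 at y ∈ {2}; common: ∅.
Collecting: common zeros = {(2, 5), (5, 1)}, so the count is 2.
Comparison with the Bézout bound: 2 ≤ 2 = deg(f)·deg(g), as expected for curves with no common component (the bound is attained).


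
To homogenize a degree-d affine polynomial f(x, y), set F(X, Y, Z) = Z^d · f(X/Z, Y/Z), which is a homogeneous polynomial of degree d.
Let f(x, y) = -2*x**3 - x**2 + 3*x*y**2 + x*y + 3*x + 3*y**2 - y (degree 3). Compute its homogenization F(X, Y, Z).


F(X, Y, Z) = -2*X**3 - X**2*Z + 3*X*Y**2 + X*Y*Z + 3*X*Z**2 + 3*Y**2*Z - Y*Z**2

deg(f) = 3.
Substitute x = X/Z, y = Y/Z into f, then multiply by Z^3.
  monomial -2·x^3·y^0 ↦ -2·X^3·Y^0·Z^0.
  monomial -1·x^2·y^0 ↦ -1·X^2·Y^0·Z^1.
  monomial 3·x^1·y^2 ↦ 3·X^1·Y^2·Z^0.
  monomial 1·x^1·y^1 ↦ 1·X^1·Y^1·Z^1.
  monomial 3·x^1·y^0 ↦ 3·X^1·Y^0·Z^2.
  monomial 3·x^0·y^2 ↦ 3·X^0·Y^2·Z^1.
  monomial -1·x^0·y^1 ↦ -1·X^0·Y^1·Z^2.
Collecting: F(X, Y, Z) = -2*X**3 - X**2*Z + 3*X*Y**2 + X*Y*Z + 3*X*Z**2 + 3*Y**2*Z - Y*Z**2.


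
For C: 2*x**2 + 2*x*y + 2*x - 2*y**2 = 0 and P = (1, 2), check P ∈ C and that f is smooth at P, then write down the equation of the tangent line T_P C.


Tangent line at P: 10*x - 6*y + 2 = 0.

Step 1: f(1, 2) = 0, so P lies on C.
Step 2: partial derivatives
  f_x(x, y) = 4*x + 2*y + 2, f_y(x, y) = 2*x - 4*y.
  f_x(P) = 10, f_y(P) = -6 (gradient nonzero, so P is smooth).
Step 3: tangent line at P: 10·(x − 1) + -6·(y − 2) = 0.
Expanding: 10*x - 6*y + 2 = 0.


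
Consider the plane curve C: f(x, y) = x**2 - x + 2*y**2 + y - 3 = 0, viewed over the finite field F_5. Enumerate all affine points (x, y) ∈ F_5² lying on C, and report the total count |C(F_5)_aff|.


Affine F_5-points: {(0, 1), (1, 1), (2, 3), (2, 4), (4, 3), (4, 4)}; count = 6.

For each of the 25 pairs (x, y) ∈ F_5², evaluate f(x, y) mod 5. Record the zeros.
  x = 0: [0↦2, 1↦0, 2↦2, 3↦3, 4↦3]  zeros at y ∈ {1}
  x = 1: [0↦2, 1↦0, 2↦2, 3↦3, 4↦3]  zeros at y ∈ {1}
  x = 2: [0↦4, 1↦2, 2↦4, 3↦0, 4↦0]  zeros at y ∈ {3, 4}
  x = 3: [0↦3, 1↦1, 2↦3, 3↦4, 4↦4]  zeros at y ∈ ∅
  x = 4: [0↦4, 1↦2, 2↦4, 3↦0, 4↦0]  zeros at y ∈ {3, 4}
Collecting zeros: affine points = {(0, 1), (1, 1), (2, 3), (2, 4), (4, 3), (4, 4)}.
Total count |C(F_5)_aff| = 6.


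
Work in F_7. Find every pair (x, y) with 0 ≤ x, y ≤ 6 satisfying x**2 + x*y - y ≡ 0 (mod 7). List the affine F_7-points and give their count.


Affine F_7-points: {(0, 0), (2, 3), (3, 6), (4, 4), (5, 6), (6, 4)}; count = 6.

For each of the 49 pairs (x, y) ∈ F_7², evaluate f(x, y) mod 7. Record the zeros.
  x = 0: [0↦0, 1↦6, 2↦5, 3↦4, 4↦3, 5↦2, 6↦1]  zeros at y ∈ {0}
  x = 1: [0↦1, 1↦1, 2↦1, 3↦1, 4↦1, 5↦1, 6↦1]  zeros at y ∈ ∅
  x = 2: [0↦4, 1↦5, 2↦6, 3↦0, 4↦1, 5↦2, 6↦3]  zeros at y ∈ {3}
  x = 3: [0↦2, 1↦4, 2↦6, 3↦1, 4↦3, 5↦5, 6↦0]  zeros at y ∈ {6}
  x = 4: [0↦2, 1↦5, 2↦1, 3↦4, 4↦0, 5↦3, 6↦6]  zeros at y ∈ {4}
  x = 5: [0↦4, 1↦1, 2↦5, 3↦2, 4↦6, 5↦3, 6↦0]  zeros at y ∈ {6}
  x = 6: [0↦1, 1↦6, 2↦4, 3↦2, 4↦0, 5↦5, 6↦3]  zeros at y ∈ {4}
Collecting zeros: affine points = {(0, 0), (2, 3), (3, 6), (4, 4), (5, 6), (6, 4)}.
Total count |C(F_7)_aff| = 6.


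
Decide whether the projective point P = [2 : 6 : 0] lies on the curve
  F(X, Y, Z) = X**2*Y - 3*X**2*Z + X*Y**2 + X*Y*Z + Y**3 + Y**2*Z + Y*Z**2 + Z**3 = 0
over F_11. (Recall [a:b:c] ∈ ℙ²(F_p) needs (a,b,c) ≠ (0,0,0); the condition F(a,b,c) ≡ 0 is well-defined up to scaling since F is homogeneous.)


F(2,6,0) ≡ 4 (mod 11); P is NOT on the curve.

Evaluate F(2, 6, 0) term-by-term (mod 11).
  X**2*Y ↦ 1·4·6·1 = 24
  -3*X**2*Z ↦ -3·4·1·0 = 0
  X*Y**2 ↦ 1·2·36·1 = 72
  X*Y*Z ↦ 1·2·6·0 = 0
  Y**3 ↦ 1·1·216·1 = 216
  Y**2*Z ↦ 1·1·36·0 = 0
  Y*Z**2 ↦ 1·1·6·0 = 0
  Z**3 ↦ 1·1·1·0 = 0
Sum: F(2, 6, 0) = (24) + (0) + (72) + (0) + (216) + (0) + (0) + (0) = 312.
Reducing mod 11: 312 ≡ 4 (mod 11).
Since F(a, b, c) ≡ 4 ≠ 0 (mod 11), P does NOT lie on the curve.


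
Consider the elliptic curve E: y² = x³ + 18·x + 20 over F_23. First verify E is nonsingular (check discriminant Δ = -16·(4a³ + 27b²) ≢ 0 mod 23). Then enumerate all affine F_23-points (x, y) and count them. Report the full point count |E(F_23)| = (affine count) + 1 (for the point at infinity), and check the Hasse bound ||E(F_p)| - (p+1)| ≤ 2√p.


Affine points = {(1, 4), (1, 19), (2, 8), (2, 15), (3, 3), (3, 20), (4, 8), (4, 15), (7, 11), (7, 12), (8, 3), (8, 20), (10, 2), (10, 21), (11, 10), (11, 13), (12, 3), (12, 20), (13, 6), (13, 17), (14, 7), (14, 16), (15, 10), (15, 13), (17, 8), (17, 15), (18, 9), (18, 14), (20, 10), (20, 13), (22, 1), (22, 22)}; affine count = 32; |E(F_23)| = 33.

Discriminant check: Δ ∝ 4a³ + 27b² = 4·18³ + 27·20² = 4·5832 + 27·400 ≡ 19 (mod 23). Nonzero ⇒ E is nonsingular.
For each x ∈ F_23, compute rhs = x³ + 18·x + 20 mod 23, then count y ∈ F_23 with y² ≡ rhs.
  x = 0: rhs = 20, matching y values: none (0 points).
  x = 1: rhs = 16, matching y values: 4, 19 (2 points).
  x = 2: rhs = 18, matching y values: 8, 15 (2 points).
  x = 3: rhs = 9, matching y values: 3, 20 (2 points).
  x = 4: rhs = 18, matching y values: 8, 15 (2 points).
  x = 5: rhs = 5, matching y values: none (0 points).
  x = 6: rhs = 22, matching y values: none (0 points).
  x = 7: rhs = 6, matching y values: 11, 12 (2 points).
  x = 8: rhs = 9, matching y values: 3, 20 (2 points).
  x = 9: rhs = 14, matching y values: none (0 points).
  x = 10: rhs = 4, matching y values: 2, 21 (2 points).
  x = 11: rhs = 8, matching y values: 10, 13 (2 points).
  x = 12: rhs = 9, matching y values: 3, 20 (2 points).
  x = 13: rhs = 13, matching y values: 6, 17 (2 points).
  x = 14: rhs = 3, matching y values: 7, 16 (2 points).
  x = 15: rhs = 8, matching y values: 10, 13 (2 points).
  x = 16: rhs = 11, matching y values: none (0 points).
  x = 17: rhs = 18, matching y values: 8, 15 (2 points).
  x = 18: rhs = 12, matching y values: 9, 14 (2 points).
  x = 19: rhs = 22, matching y values: none (0 points).
  x = 20: rhs = 8, matching y values: 10, 13 (2 points).
  x = 21: rhs = 22, matching y values: none (0 points).
  x = 22: rhs = 1, matching y values: 1, 22 (2 points).
Total affine count: 32.
Full point count |E(F_23)| = 32 + 1 = 33.
Hasse bound: |33 − (23+1)| = |9| = 9 ≤ 2√23 ≈ 9.5917 ✓.


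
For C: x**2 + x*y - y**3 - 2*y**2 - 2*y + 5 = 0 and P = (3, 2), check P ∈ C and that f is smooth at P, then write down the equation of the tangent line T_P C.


Tangent line at P: 8*x - 19*y + 14 = 0.

Step 1: f(3, 2) = 0, so P lies on C.
Step 2: partial derivatives
  f_x(x, y) = 2*x + y, f_y(x, y) = x - 3*y**2 - 4*y - 2.
  f_x(P) = 8, f_y(P) = -19 (gradient nonzero, so P is smooth).
Step 3: tangent line at P: 8·(x − 3) + -19·(y − 2) = 0.
Expanding: 8*x - 19*y + 14 = 0.


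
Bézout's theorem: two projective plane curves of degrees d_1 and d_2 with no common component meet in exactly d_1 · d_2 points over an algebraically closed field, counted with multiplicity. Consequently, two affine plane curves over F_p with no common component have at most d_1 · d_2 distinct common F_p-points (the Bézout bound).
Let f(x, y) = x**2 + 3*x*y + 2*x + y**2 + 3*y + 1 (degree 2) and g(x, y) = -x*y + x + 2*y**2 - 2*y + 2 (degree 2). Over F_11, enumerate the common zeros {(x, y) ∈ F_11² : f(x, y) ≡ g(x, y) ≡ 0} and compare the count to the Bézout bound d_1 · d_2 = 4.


Common zeros: {(8, 10)}; count = 1; Bézout bound = 4.

deg(f) = 2, deg(g) = 2, so Bézout bound = 4.
Scan x ∈ F_11. For each x, list the y ∈ F_11 with f(x, y) ≡ 0 and those with g(x, y) ≡ 0 (mod 11); the common zeros in that column are the intersection.
  x = 0: f ≡ 0 at y ∈ {2, 6}; g ≡ 0 at y ∈ ∅; common: ∅.
  x = 1: f ≡ 0 at y ∈ {1, 4}; g ≡ 0 at y ∈ ∅; common: ∅.
  x = 2: f ≡ 0 at y ∈ {6, 7}; g ≡ 0 at y ∈ ∅; common: ∅.
  x = 3: f ≡ 0 at y ∈ {2, 8}; g ≡ 0 at y ∈ ∅; common: ∅.
  x = 4: f ≡ 0 at y ∈ {8, 10}; g ≡ 0 at y ∈ ∅; common: ∅.
  x = 5: f ≡ 0 at y ∈ {1, 3}; g ≡ 0 at y ∈ {4, 5}; common: ∅.
  x = 6: f ≡ 0 at y ∈ {3, 9}; g ≡ 0 at y ∈ {2}; common: ∅.
  x = 7: f ≡ 0 at y ∈ {4, 5}; g ≡ 0 at y ∈ {3, 7}; common: ∅.
  x = 8: f ≡ 0 at y ∈ {7, 10}; g ≡ 0 at y ∈ {6, 10}; common: {10}.
  x = 9: f ≡ 0 at y ∈ {5, 9}; g ≡ 0 at y ∈ {0}; common: ∅.
  x = 10: f ≡ 0 at y ∈ {0}; g ≡ 0 at y ∈ {8, 9}; common: ∅.
Collecting: common zeros = {(8, 10)}, so the count is 1.
Comparison with the Bézout bound: 1 ≤ 4 = deg(f)·deg(g), as expected for curves with no common component (the affine F_11-count falls short of the bound because intersections may lie at infinity, over extension fields, or carry multiplicity).


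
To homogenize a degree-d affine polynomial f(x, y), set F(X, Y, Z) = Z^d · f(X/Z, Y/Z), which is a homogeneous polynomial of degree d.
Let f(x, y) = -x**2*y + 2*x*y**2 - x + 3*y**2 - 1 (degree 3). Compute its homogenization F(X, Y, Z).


F(X, Y, Z) = -X**2*Y + 2*X*Y**2 - X*Z**2 + 3*Y**2*Z - Z**3

deg(f) = 3.
Substitute x = X/Z, y = Y/Z into f, then multiply by Z^3.
  monomial -1·x^2·y^1 ↦ -1·X^2·Y^1·Z^0.
  monomial 2·x^1·y^2 ↦ 2·X^1·Y^2·Z^0.
  monomial -1·x^1·y^0 ↦ -1·X^1·Y^0·Z^2.
  monomial 3·x^0·y^2 ↦ 3·X^0·Y^2·Z^1.
  monomial -1·x^0·y^0 ↦ -1·X^0·Y^0·Z^3.
Collecting: F(X, Y, Z) = -X**2*Y + 2*X*Y**2 - X*Z**2 + 3*Y**2*Z - Z**3.
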